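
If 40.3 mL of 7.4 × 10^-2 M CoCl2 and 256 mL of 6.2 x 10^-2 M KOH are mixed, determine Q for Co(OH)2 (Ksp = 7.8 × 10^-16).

Total volume = 40.3 + 256 = 296.3 mL.
[Co^2+] = 7.4 x 10^-2 × (40.3/296.3) = 1.01 × 10^-2 M
[OH^-] = 6.2 × 10^-2 × (256/296.3) = 5.36 × 10^-2 M
Co(OH)2(s) ⇌ Co^2+ + 2 OH^-, so Q = [Co^2+][OH^-]^2
Q = (1.01 x 10^-2)(5.36 x 10^-2)^2 = 2.9 x 10^-5
Q > Ksp, so Co(OH)2 will precipitate.

Q ≈ 2.9 × 10^-5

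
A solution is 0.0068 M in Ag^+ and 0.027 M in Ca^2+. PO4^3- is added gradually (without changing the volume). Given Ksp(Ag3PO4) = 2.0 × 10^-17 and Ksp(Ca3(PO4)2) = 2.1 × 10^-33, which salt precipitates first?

Each salt begins to precipitate when Q = Ksp, i.e. when [PO4^3-] reaches its threshold.
For Ag3PO4: 2.0 × 10^-17 = (0.0068)^3 × [PO4^3-]  ⇒  [PO4^3-] = 6.4 x 10^-11 M.
For Ca3(PO4)2: 2.1 × 10^-33 = (0.027)^3 × [PO4^3-]^2  ⇒  [PO4^3-] = 1.0 × 10^-14 M.
The salt with the lower threshold [PO4^3-] precipitates first: Ca3(PO4)2.

Ca3(PO4)2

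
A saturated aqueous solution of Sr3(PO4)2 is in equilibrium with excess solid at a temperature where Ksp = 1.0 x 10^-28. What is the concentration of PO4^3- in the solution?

2.0 × 10^-6 M

Sr3(PO4)2(s) ⇌ 3 Sr^2+ + 2 PO4^3-
Ksp = [Sr^2+]^3[PO4^3-]^2
For each mole of Sr3(PO4)2 that dissolves: [Sr^2+] = 3s, [PO4^3-] = 2s.
Ksp = (3s)^3(2s)^2 = 108s^5
Solving, s = (1.0 x 10^-28/108)^(1/5) = 9.85 x 10^-7 M
[PO4^3-] = 2s = 2.0 × 10^-6 M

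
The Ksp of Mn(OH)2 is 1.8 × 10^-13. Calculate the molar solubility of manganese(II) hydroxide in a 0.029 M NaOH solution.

Mn(OH)2(s) <=> Mn^2+(aq) + 2 OH^-(aq)
Ksp = [Mn^2+][OH^-]^2
Let s be the molar solubility in this solution. [Mn^2+] = s, [OH^-] = 0.029 + 2s ≈ 0.029 (Ksp is small, so little additional dissolves).
Ksp ≈ s × (0.029)^2
s = 2.1 x 10^-10 M
Check: 2s = 4.3 x 10^-10 ≪ 0.029, so the approximation is valid.

2.1 × 10^-10 M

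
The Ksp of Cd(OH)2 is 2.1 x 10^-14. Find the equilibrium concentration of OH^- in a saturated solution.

Cd(OH)2(s) ⇌ Cd^2+(aq) + 2 OH^-(aq)
Ksp = [Cd^2+][OH^-]^2
With molar solubility s: [Cd^2+] = s, [OH^-] = 2s.
Substituting: Ksp = s(2s)^2 = 4s^3
s^3 = 2.1 x 10^-14 / 4, so s = 1.74 × 10^-5 M
[OH^-] = 2s = 3.5 × 10^-5 M

[OH^-] ≈ 3.5 × 10^-5 M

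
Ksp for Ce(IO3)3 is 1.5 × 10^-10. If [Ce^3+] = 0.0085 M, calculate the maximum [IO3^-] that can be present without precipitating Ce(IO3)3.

[IO3^-] = 2.6 x 10^-3 M

Ce(IO3)3(s) ⇌ Ce^3+(aq) + 3 IO3^-(aq)
Ksp = [Ce^3+][IO3^-]^3
Precipitation begins when Q = Ksp. With [Ce^3+] = 0.0085 M:
1.5 × 10^-10 = (0.0085) × [IO3^-]^3
[IO3^-] = (1.5 × 10^-10 / 8.5 x 10^-3)^(1/3) = 2.6 × 10^-3 M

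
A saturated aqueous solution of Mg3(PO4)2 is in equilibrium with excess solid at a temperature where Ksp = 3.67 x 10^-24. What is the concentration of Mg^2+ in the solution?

Mg3(PO4)2(s) ⇌ 3 Mg^2+(aq) + 2 PO4^3-(aq)
Ksp = [Mg^2+]^3[PO4^3-]^2
Let s = molar solubility. Then [Mg^2+] = 3s and [PO4^3-] = 2s.
Ksp = (3s)^3(2s)^2 = 108s^5
s^5 = 3.67 x 10^-24 / 108, so s = 8.058 x 10^-6 M
[Mg^2+] = 3s = 2.42 x 10^-5 M

[Mg^2+] = 2.42 × 10^-5 M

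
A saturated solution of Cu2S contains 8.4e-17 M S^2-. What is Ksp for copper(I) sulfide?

Cu2S(s) ⇌ 2 Cu^+ + S^2-
Stoichiometry gives [Cu^+] = (2/1)[S^2-] = 1.68 × 10^-16 M.
Ksp = [Cu^+]^2[S^2-]
Ksp = (1.68 × 10^-16)^2 × 8.4 × 10^-17 = 2.4 × 10^-48

Ksp = 2.4 x 10^-48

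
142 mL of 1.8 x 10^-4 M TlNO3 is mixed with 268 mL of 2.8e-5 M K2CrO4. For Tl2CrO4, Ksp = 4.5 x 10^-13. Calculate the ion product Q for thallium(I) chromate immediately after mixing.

Q = 7.1 × 10^-14

Total volume = 142 + 268 = 410 mL.
[Tl^+] = 1.8 × 10^-4 × (142/410) = 6.23 x 10^-5 M
[CrO4^2-] = 2.8 × 10^-5 × (268/410) = 1.83 × 10^-5 M
Tl2CrO4(s) <=> 2 Tl^+ + CrO4^2-, so Q = [Tl^+]^2[CrO4^2-]
Q = (6.23 x 10^-5)^2(1.83 x 10^-5) = 7.1 × 10^-14
Q < Ksp, so no precipitate of Tl2CrO4 forms.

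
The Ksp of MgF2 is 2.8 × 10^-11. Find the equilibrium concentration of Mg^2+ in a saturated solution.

[Mg^2+] = 1.9 × 10^-4 M

MgF2(s) ⇌ Mg^2+ + 2 F^-
Ksp = [Mg^2+][F^-]^2
If s mol/L of MgF2 dissolves, [Mg^2+] = s and [F^-] = 2s.
Ksp = s(2s)^2 = 4s^3
Solving, s = (2.8 × 10^-11/4)^(1/3) = 1.91 × 10^-4 M
[Mg^2+] = s = 1.9 × 10^-4 M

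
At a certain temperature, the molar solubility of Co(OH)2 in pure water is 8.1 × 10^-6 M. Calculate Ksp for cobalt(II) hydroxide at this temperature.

Ksp ≈ 2.1 x 10^-15

Co(OH)2(s) ⇌ Co^2+(aq) + 2 OH^-(aq)
Let s = molar solubility. Then [Co^2+] = s and [OH^-] = 2s.
Ksp = [Co^2+][OH^-]^2
So Ksp = s × (2s)^2 = 4s^3
Ksp = 4 × (8.1 × 10^-6)^3 = 2.1 × 10^-15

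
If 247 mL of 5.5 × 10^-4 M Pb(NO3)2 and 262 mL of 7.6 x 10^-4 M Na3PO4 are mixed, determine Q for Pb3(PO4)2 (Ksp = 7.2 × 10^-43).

Q ≈ 2.9e-18

Total volume = 247 + 262 = 509 mL.
[Pb^2+] = 5.5 × 10^-4 × (247/509) = 2.67 × 10^-4 M
[PO4^3-] = 7.6 x 10^-4 × (262/509) = 3.91 × 10^-4 M
Pb3(PO4)2(s) <=> 3 Pb^2+ + 2 PO4^3-, so Q = [Pb^2+]^3[PO4^3-]^2
Q = (2.67 × 10^-4)^3(3.91 × 10^-4)^2 = 2.9 x 10^-18
Q > Ksp, so Pb3(PO4)2 will precipitate.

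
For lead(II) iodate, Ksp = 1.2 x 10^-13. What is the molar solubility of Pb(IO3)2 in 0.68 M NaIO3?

s = 2.6 × 10^-13 M

Pb(IO3)2(s) ⇌ Pb^2+ + 2 IO3^-
Ksp = [Pb^2+][IO3^-]^2
If s mol/L dissolves here, [Pb^2+] = s, [IO3^-] = 0.68 + 2s ≈ 0.68 (Ksp is small, so little additional dissolves).
Ksp ≈ s × (0.68)^2
s = 2.6 x 10^-13 M
Check: 2s = 5.2 × 10^-13 ≪ 0.68, so the approximation is valid.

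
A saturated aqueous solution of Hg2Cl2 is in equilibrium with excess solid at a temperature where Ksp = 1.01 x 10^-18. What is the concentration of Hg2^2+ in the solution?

Hg2Cl2(s) ⇌ Hg2^2+(aq) + 2 Cl^-(aq)
Ksp = [Hg2^2+][Cl^-]^2
Let s = molar solubility. Then [Hg2^2+] = s and [Cl^-] = 2s.
So Ksp = s × (2s)^2 = 4s^3
Solving, s = (1.01 x 10^-18/4)^(1/3) = 6.321 × 10^-7 M
[Hg2^2+] = s = 6.32 × 10^-7 M

[Hg2^2+] = 6.32 × 10^-7 M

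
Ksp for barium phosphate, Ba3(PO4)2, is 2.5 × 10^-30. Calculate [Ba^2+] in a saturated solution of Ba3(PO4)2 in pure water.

[Ba^2+] ≈ 1.4e-6 M

Ba3(PO4)2(s) <=> 3 Ba^2+ + 2 PO4^3-
Ksp = [Ba^2+]^3[PO4^3-]^2
Let s = molar solubility. Then [Ba^2+] = 3s and [PO4^3-] = 2s.
Ksp = (3s)^3(2s)^2 = 108s^5
Solving, s = (2.5 × 10^-30/108)^(1/5) = 4.71 x 10^-7 M
[Ba^2+] = 3s = 1.4 x 10^-6 M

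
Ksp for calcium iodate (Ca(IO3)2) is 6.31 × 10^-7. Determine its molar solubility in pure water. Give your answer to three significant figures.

s ≈ 5.40e-3 M

Ca(IO3)2(s) ⇌ Ca^2+(aq) + 2 IO3^-(aq)
Ksp = [Ca^2+][IO3^-]^2
For each mole of Ca(IO3)2 that dissolves: [Ca^2+] = s, [IO3^-] = 2s.
So Ksp = s × (2s)^2 = 4s^3
s^3 = 6.31 × 10^-7 / 4, so s = 5.40 × 10^-3 M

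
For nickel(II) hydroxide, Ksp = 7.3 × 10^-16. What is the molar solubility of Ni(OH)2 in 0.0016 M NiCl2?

s = 3.4 × 10^-7 M

Ni(OH)2(s) ⇌ Ni^2+ + 2 OH^-
Ksp = [Ni^2+][OH^-]^2
If s mol/L dissolves here, [Ni^2+] = 0.0016 + s ≈ 0.0016, [OH^-] = 2s (since Ni^2+ from NiCl2 dominates).
Ksp ≈ 0.0016 × (2s)^2
s = 3.4 x 10^-7 M
Check: s = 3.4 × 10^-7 ≪ 0.0016, so the approximation is valid.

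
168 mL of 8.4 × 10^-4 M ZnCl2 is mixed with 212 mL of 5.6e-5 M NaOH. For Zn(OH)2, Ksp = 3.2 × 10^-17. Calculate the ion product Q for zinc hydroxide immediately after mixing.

Total volume = 168 + 212 = 380 mL.
[Zn^2+] = 8.4 x 10^-4 × (168/380) = 3.71 x 10^-4 M
[OH^-] = 5.6 x 10^-5 × (212/380) = 3.12 × 10^-5 M
Zn(OH)2(s) ⇌ Zn^2+(aq) + 2 OH^-(aq), so Q = [Zn^2+][OH^-]^2
Q = (3.71 x 10^-4)(3.12 x 10^-5)^2 = 3.6 × 10^-13
Q > Ksp, so Zn(OH)2 will precipitate.

Q ≈ 3.6 x 10^-13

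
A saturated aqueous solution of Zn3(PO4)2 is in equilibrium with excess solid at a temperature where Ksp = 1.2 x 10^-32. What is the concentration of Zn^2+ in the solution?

Zn3(PO4)2(s) ⇌ 3 Zn^2+(aq) + 2 PO4^3-(aq)
Ksp = [Zn^2+]^3[PO4^3-]^2
Let s = molar solubility. Then [Zn^2+] = 3s and [PO4^3-] = 2s.
So Ksp = (3s)^3 × (2s)^2 = 108s^5
s = (1.2 x 10^-32 / 108)^(1/5) = 1.62 × 10^-7 M
[Zn^2+] = 3s = 4.9 x 10^-7 M

[Zn^2+] ≈ 4.9 x 10^-7 M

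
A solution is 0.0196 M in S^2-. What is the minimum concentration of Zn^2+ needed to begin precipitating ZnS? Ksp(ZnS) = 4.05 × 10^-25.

[Zn^2+] ≈ 2.07e-23 M

ZnS(s) ⇌ Zn^2+ + S^2-
Ksp = [Zn^2+][S^2-]
Precipitation begins when Q = Ksp. With [S^2-] = 0.0196 M:
4.05 × 10^-25 = (0.0196) × [Zn^2+]
[Zn^2+] = (4.05 × 10^-25 / 1.96 × 10^-2) = 2.07 x 10^-23 M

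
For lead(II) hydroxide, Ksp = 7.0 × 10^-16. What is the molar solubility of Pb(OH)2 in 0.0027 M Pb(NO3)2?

s ≈ 2.5 x 10^-7 M

Pb(OH)2(s) ⇌ Pb^2+(aq) + 2 OH^-(aq)
Ksp = [Pb^2+][OH^-]^2
Let s = moles of Pb(OH)2 that dissolve per litre. [Pb^2+] = 0.0027 + s ≈ 0.0027, [OH^-] = 2s (since Pb^2+ from Pb(NO3)2 dominates).
Ksp ≈ 0.0027 × (2s)^2
s = 2.5 x 10^-7 M
Check: s = 2.5 × 10^-7 ≪ 0.0027, so the approximation is valid.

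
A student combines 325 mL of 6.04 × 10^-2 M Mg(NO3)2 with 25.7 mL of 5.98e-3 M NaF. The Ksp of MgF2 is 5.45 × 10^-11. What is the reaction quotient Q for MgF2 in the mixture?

Total volume = 325 + 25.7 = 350.7 mL.
[Mg^2+] = 6.04 x 10^-2 × (325/350.7) = 5.597 x 10^-2 M
[F^-] = 5.98 x 10^-3 × (25.7/350.7) = 4.382 × 10^-4 M
MgF2(s) ⇌ Mg^2+(aq) + 2 F^-(aq), so Q = [Mg^2+][F^-]^2
Q = (5.597 × 10^-2)(4.382 x 10^-4)^2 = 1.07 x 10^-8
Q > Ksp, so MgF2 will precipitate.

1.07 × 10^-8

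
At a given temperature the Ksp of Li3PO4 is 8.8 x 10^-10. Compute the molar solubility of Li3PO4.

s = 2.4 x 10^-3 M

Li3PO4(s) ⇌ 3 Li^+ + PO4^3-
Ksp = [Li^+]^3[PO4^3-]
Let s = molar solubility. Then [Li^+] = 3s and [PO4^3-] = s.
So Ksp = (3s)^3 × s = 27s^4
Solving, s = (8.8 x 10^-10/27)^(1/4) = 2.4 x 10^-3 M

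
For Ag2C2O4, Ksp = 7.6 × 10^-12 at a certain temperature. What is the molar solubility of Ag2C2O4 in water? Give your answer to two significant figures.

1.2e-4 M

Ag2C2O4(s) <=> 2 Ag^+ + C2O4^2-
Ksp = [Ag^+]^2[C2O4^2-]
With molar solubility s: [Ag^+] = 2s, [C2O4^2-] = s.
Ksp = (2s)^2s = 4s^3
s = (7.6 × 10^-12 / 4)^(1/3) = 1.2 × 10^-4 M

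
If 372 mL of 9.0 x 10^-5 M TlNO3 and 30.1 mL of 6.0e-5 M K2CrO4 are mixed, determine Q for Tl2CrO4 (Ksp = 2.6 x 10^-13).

Q ≈ 3.1e-14

Total volume = 372 + 30.1 = 402.1 mL.
[Tl^+] = 9.0 × 10^-5 × (372/402.1) = 8.33 × 10^-5 M
[CrO4^2-] = 6.0 x 10^-5 × (30.1/402.1) = 4.49 × 10^-6 M
Tl2CrO4(s) <=> 2 Tl^+ + CrO4^2-, so Q = [Tl^+]^2[CrO4^2-]
Q = (8.33 x 10^-5)^2(4.49 x 10^-6) = 3.1 × 10^-14
Q < Ksp, so no precipitate of Tl2CrO4 forms.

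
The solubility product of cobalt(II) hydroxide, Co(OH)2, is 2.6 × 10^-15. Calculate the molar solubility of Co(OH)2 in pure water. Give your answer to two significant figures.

Co(OH)2(s) ⇌ Co^2+(aq) + 2 OH^-(aq)
Ksp = [Co^2+][OH^-]^2
With molar solubility s: [Co^2+] = s, [OH^-] = 2s.
Ksp = s(2s)^2 = 4s^3
s^3 = 2.6 × 10^-15 / 4, so s = 8.7 x 10^-6 M

8.7e-6 M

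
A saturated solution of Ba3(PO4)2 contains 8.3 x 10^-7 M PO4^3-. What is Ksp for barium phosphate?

Ba3(PO4)2(s) <=> 3 Ba^2+ + 2 PO4^3-
Stoichiometry gives [Ba^2+] = (3/2)[PO4^3-] = 1.25 × 10^-6 M.
Ksp = [Ba^2+]^3[PO4^3-]^2
Ksp = (1.25 x 10^-6)^3 × (8.3 × 10^-7)^2 = 1.3 × 10^-30

1.3 × 10^-30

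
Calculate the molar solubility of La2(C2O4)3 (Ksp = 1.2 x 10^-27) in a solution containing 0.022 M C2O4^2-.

s = 5.3 × 10^-12 M

La2(C2O4)3(s) ⇌ 2 La^3+ + 3 C2O4^2-
Ksp = [La^3+]^2[C2O4^2-]^3
If s mol/L dissolves here, [La^3+] = 2s, [C2O4^2-] = 0.022 + 3s ≈ 0.022 (since the C2O4^2- already present dominates).
Ksp ≈ (2s)^2 × (0.022)^3
s = 5.3 × 10^-12 M
Check: 3s = 1.6 × 10^-11 ≪ 0.022, so the approximation is valid.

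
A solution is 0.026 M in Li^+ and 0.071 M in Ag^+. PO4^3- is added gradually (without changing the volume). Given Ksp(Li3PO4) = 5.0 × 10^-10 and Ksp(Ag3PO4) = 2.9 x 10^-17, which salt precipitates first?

Precipitation of each salt starts when its ion product equals its Ksp.
For Li3PO4: 5.0 × 10^-10 = (0.026)^3 × [PO4^3-]  ⇒  [PO4^3-] = 2.8 × 10^-5 M.
For Ag3PO4: 2.9 x 10^-17 = (0.071)^3 × [PO4^3-]  ⇒  [PO4^3-] = 8.1 x 10^-14 M.
The salt with the lower threshold [PO4^3-] precipitates first: Ag3PO4.

Ag3PO4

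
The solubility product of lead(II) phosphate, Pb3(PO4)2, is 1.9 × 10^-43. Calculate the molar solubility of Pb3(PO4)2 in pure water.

Pb3(PO4)2(s) <=> 3 Pb^2+ + 2 PO4^3-
Ksp = [Pb^2+]^3[PO4^3-]^2
If s mol/L of Pb3(PO4)2 dissolves, [Pb^2+] = 3s and [PO4^3-] = 2s.
Ksp = (3s)^3(2s)^2 = 108s^5
Solving, s = (1.9 × 10^-43/108)^(1/5) = 1.1 × 10^-9 M

s ≈ 1.1 x 10^-9 M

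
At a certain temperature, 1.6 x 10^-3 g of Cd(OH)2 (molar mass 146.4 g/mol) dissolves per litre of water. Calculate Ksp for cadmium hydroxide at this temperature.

5.2 x 10^-15

Molar solubility s = (1.6 × 10^-3 g/L) / (146.4 g/mol) = 1.09 x 10^-5 M.
Cd(OH)2(s) <=> Cd^2+(aq) + 2 OH^-(aq)
With molar solubility s: [Cd^2+] = s, [OH^-] = 2s.
Ksp = [Cd^2+][OH^-]^2
Ksp = s(2s)^2 = 4s^3
With s = 1.09 × 10^-5: Ksp = 5.2 × 10^-15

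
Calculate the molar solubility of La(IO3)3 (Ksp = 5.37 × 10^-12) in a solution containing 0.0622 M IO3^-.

s ≈ 2.23 × 10^-8 M

La(IO3)3(s) ⇌ La^3+(aq) + 3 IO3^-(aq)
Ksp = [La^3+][IO3^-]^3
Let s = moles of La(IO3)3 that dissolve per litre. [La^3+] = s, [IO3^-] = 0.0622 + 3s ≈ 0.0622 (common-ion effect: IO3^- is already 0.0622 M).
Ksp ≈ s × (0.0622)^3
s = 2.23 × 10^-8 M
Check: 3s = 6.7 x 10^-8 ≪ 0.0622, so the approximation is valid.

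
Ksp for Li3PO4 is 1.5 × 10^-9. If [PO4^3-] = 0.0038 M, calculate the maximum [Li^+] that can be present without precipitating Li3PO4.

Li3PO4(s) ⇌ 3 Li^+(aq) + PO4^3-(aq)
Ksp = [Li^+]^3[PO4^3-]
Precipitation begins when Q = Ksp. With [PO4^3-] = 0.0038 M:
1.5 × 10^-9 = (0.0038) × [Li^+]^3
[Li^+] = (1.5 × 10^-9 / 3.8 x 10^-3)^(1/3) = 7.3 × 10^-3 M

[Li^+] ≈ 7.3e-3 M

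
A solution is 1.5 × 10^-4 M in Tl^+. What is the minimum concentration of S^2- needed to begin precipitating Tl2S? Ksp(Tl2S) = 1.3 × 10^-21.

Tl2S(s) <=> 2 Tl^+(aq) + S^2-(aq)
Ksp = [Tl^+]^2[S^2-]
Precipitation begins when Q = Ksp. With [Tl^+] = 1.5 × 10^-4 M:
1.3 × 10^-21 = (1.5 × 10^-4)^2 × [S^2-]
[S^2-] = (1.3 × 10^-21 / 2.25 × 10^-8) = 5.8 x 10^-14 M

[S^2-] = 5.8 × 10^-14 M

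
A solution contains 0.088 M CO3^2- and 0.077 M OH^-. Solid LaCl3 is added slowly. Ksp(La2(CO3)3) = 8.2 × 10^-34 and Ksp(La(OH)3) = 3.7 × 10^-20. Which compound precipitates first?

Each salt begins to precipitate when Q = Ksp, i.e. when [La^3+] reaches its threshold.
For La2(CO3)3: 8.2 × 10^-34 = (0.088)^3 × [La^3+]^2  ⇒  [La^3+] = 1.1 x 10^-15 M.
For La(OH)3: 3.7 × 10^-20 = (0.077)^3 × [La^3+]  ⇒  [La^3+] = 8.1 × 10^-17 M.
The salt with the lower threshold [La^3+] precipitates first: La(OH)3.

La(OH)3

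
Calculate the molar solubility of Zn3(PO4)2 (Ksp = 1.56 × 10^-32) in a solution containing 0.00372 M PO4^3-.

s ≈ 3.47e-10 M

Zn3(PO4)2(s) <=> 3 Zn^2+ + 2 PO4^3-
Ksp = [Zn^2+]^3[PO4^3-]^2
If s mol/L dissolves here, [Zn^2+] = 3s, [PO4^3-] = 0.00372 + 2s ≈ 0.00372 (since the PO4^3- already present dominates).
Ksp ≈ (3s)^3 × (0.00372)^2
s = 3.47 x 10^-10 M
Check: 2s = 6.9 × 10^-10 ≪ 0.00372, so the approximation is valid.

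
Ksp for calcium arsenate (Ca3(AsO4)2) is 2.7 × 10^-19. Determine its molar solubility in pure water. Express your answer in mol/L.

s ≈ 7.6e-5 M

Ca3(AsO4)2(s) ⇌ 3 Ca^2+ + 2 AsO4^3-
Ksp = [Ca^2+]^3[AsO4^3-]^2
For each mole of Ca3(AsO4)2 that dissolves: [Ca^2+] = 3s, [AsO4^3-] = 2s.
So Ksp = (3s)^3 × (2s)^2 = 108s^5
s^5 = 2.7 × 10^-19 / 108, so s = 7.6 x 10^-5 M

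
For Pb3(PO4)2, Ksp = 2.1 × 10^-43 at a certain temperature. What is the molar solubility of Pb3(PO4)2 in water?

1.1e-9 M

Pb3(PO4)2(s) ⇌ 3 Pb^2+(aq) + 2 PO4^3-(aq)
Ksp = [Pb^2+]^3[PO4^3-]^2
For each mole of Pb3(PO4)2 that dissolves: [Pb^2+] = 3s, [PO4^3-] = 2s.
So Ksp = (3s)^3 × (2s)^2 = 108s^5
Solving, s = (2.1 × 10^-43/108)^(1/5) = 1.1 × 10^-9 M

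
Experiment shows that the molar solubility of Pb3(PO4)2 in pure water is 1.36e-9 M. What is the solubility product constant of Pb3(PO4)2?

Pb3(PO4)2(s) ⇌ 3 Pb^2+(aq) + 2 PO4^3-(aq)
If s mol/L of Pb3(PO4)2 dissolves, [Pb^2+] = 3s and [PO4^3-] = 2s.
Ksp = [Pb^2+]^3[PO4^3-]^2
Substituting: Ksp = (3s)^3(2s)^2 = 108s^5
With s = 1.36 × 10^-9: Ksp = 5.02 × 10^-43

5.02e-43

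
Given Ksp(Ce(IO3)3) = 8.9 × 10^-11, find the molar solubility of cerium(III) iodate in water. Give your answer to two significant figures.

Ce(IO3)3(s) ⇌ Ce^3+ + 3 IO3^-
Ksp = [Ce^3+][IO3^-]^3
If s mol/L of Ce(IO3)3 dissolves, [Ce^3+] = s and [IO3^-] = 3s.
Ksp = s(3s)^3 = 27s^4
s = (8.9 × 10^-11 / 27)^(1/4) = 1.3 × 10^-3 M

1.3 × 10^-3 M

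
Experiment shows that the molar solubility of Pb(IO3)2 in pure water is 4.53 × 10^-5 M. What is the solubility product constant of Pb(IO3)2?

Pb(IO3)2(s) ⇌ Pb^2+ + 2 IO3^-
Let s = molar solubility. Then [Pb^2+] = s and [IO3^-] = 2s.
Ksp = [Pb^2+][IO3^-]^2
Ksp = s(2s)^2 = 4s^3
With s = 4.53 × 10^-5: Ksp = 3.72 x 10^-13

Ksp = 3.72 × 10^-13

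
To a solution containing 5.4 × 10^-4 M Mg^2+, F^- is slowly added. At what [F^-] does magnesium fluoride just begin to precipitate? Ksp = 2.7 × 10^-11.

[F^-] = 2.2 × 10^-4 M

MgF2(s) ⇌ Mg^2+(aq) + 2 F^-(aq)
Ksp = [Mg^2+][F^-]^2
Precipitation begins when Q = Ksp. With [Mg^2+] = 5.4 × 10^-4 M:
2.7 × 10^-11 = (5.4 × 10^-4) × [F^-]^2
[F^-] = (2.7 × 10^-11 / 5.4 × 10^-4)^(1/2) = 2.2 x 10^-4 M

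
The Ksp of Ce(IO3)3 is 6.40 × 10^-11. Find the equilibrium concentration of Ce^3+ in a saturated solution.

[Ce^3+] = 1.24 × 10^-3 M

Ce(IO3)3(s) ⇌ Ce^3+ + 3 IO3^-
Ksp = [Ce^3+][IO3^-]^3
Let s = molar solubility. Then [Ce^3+] = s and [IO3^-] = 3s.
Substituting: Ksp = s(3s)^3 = 27s^4
Solving, s = (6.40 × 10^-11/27)^(1/4) = 1.241 × 10^-3 M
[Ce^3+] = s = 1.24 × 10^-3 M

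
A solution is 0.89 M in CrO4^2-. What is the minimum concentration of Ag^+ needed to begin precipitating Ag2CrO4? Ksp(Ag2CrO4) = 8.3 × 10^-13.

Ag2CrO4(s) ⇌ 2 Ag^+ + CrO4^2-
Ksp = [Ag^+]^2[CrO4^2-]
Precipitation begins when Q = Ksp. With [CrO4^2-] = 0.89 M:
8.3 × 10^-13 = (0.89) × [Ag^+]^2
[Ag^+] = (8.3 × 10^-13 / 8.9 × 10^-1)^(1/2) = 9.7 x 10^-7 M

[Ag^+] ≈ 9.7 x 10^-7 M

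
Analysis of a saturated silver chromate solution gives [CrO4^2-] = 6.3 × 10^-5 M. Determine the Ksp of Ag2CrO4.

1.0e-12

Ag2CrO4(s) ⇌ 2 Ag^+(aq) + CrO4^2-(aq)
Stoichiometry gives [Ag^+] = (2/1)[CrO4^2-] = 1.26 × 10^-4 M.
Ksp = [Ag^+]^2[CrO4^2-]
Ksp = (1.26 × 10^-4)^2 × 6.3 × 10^-5 = 1.0 × 10^-12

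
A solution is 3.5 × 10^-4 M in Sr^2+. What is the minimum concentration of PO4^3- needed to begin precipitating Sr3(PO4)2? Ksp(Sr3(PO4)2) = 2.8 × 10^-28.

[PO4^3-] ≈ 2.6 × 10^-9 M

Sr3(PO4)2(s) <=> 3 Sr^2+ + 2 PO4^3-
Ksp = [Sr^2+]^3[PO4^3-]^2
Precipitation begins when Q = Ksp. With [Sr^2+] = 3.5 × 10^-4 M:
2.8 × 10^-28 = (3.5 × 10^-4)^3 × [PO4^3-]^2
[PO4^3-] = (2.8 × 10^-28 / 4.29 × 10^-11)^(1/2) = 2.6 x 10^-9 M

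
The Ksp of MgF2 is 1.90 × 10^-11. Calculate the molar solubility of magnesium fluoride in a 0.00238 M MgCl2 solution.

s ≈ 4.47 × 10^-5 M

MgF2(s) ⇌ Mg^2+(aq) + 2 F^-(aq)
Ksp = [Mg^2+][F^-]^2
If s mol/L dissolves here, [Mg^2+] = 0.00238 + s ≈ 0.00238, [F^-] = 2s (since Mg^2+ from MgCl2 dominates).
Ksp ≈ 0.00238 × (2s)^2
s = 4.47 x 10^-5 M
Check: s = 4.5 × 10^-5 ≪ 0.00238, so the approximation is valid.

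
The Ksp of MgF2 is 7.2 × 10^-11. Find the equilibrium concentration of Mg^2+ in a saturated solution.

2.6 × 10^-4 M

MgF2(s) ⇌ Mg^2+ + 2 F^-
Ksp = [Mg^2+][F^-]^2
For each mole of MgF2 that dissolves: [Mg^2+] = s, [F^-] = 2s.
So Ksp = s × (2s)^2 = 4s^3
Solving, s = (7.2 × 10^-11/4)^(1/3) = 2.62 x 10^-4 M
[Mg^2+] = s = 2.6 x 10^-4 M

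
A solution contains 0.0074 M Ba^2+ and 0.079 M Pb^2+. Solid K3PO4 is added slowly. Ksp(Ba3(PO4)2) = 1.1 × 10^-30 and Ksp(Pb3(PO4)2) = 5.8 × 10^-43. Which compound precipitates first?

Each salt begins to precipitate when Q = Ksp, i.e. when [PO4^3-] reaches its threshold.
For Ba3(PO4)2: 1.1 × 10^-30 = (0.0074)^3 × [PO4^3-]^2  ⇒  [PO4^3-] = 1.6 × 10^-12 M.
For Pb3(PO4)2: 5.8 × 10^-43 = (0.079)^3 × [PO4^3-]^2  ⇒  [PO4^3-] = 3.4 × 10^-20 M.
The salt with the lower threshold [PO4^3-] precipitates first: Pb3(PO4)2.

Pb3(PO4)2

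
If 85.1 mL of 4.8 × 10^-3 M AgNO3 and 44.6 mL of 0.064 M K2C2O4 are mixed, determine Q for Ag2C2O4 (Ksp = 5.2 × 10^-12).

Total volume = 85.1 + 44.6 = 129.7 mL.
[Ag^+] = 4.8 x 10^-3 × (85.1/129.7) = 3.15 × 10^-3 M
[C2O4^2-] = 6.4 × 10^-2 × (44.6/129.7) = 2.20 x 10^-2 M
Ag2C2O4(s) ⇌ 2 Ag^+(aq) + C2O4^2-(aq), so Q = [Ag^+]^2[C2O4^2-]
Q = (3.15 × 10^-3)^2(2.20 × 10^-2) = 2.2 × 10^-7
Q > Ksp, so Ag2C2O4 will precipitate.

Q ≈ 2.2 × 10^-7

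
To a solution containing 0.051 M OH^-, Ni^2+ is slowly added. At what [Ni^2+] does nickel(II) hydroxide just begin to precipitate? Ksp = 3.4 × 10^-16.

Ni(OH)2(s) <=> Ni^2+(aq) + 2 OH^-(aq)
Ksp = [Ni^2+][OH^-]^2
Precipitation begins when Q = Ksp. With [OH^-] = 0.051 M:
3.4 × 10^-16 = (0.051)^2 × [Ni^2+]
[Ni^2+] = (3.4 × 10^-16 / 2.60 × 10^-3) = 1.3 x 10^-13 M

1.3e-13 M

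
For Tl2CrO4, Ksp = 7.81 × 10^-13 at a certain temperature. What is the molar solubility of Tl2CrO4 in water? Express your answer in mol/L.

Tl2CrO4(s) ⇌ 2 Tl^+ + CrO4^2-
Ksp = [Tl^+]^2[CrO4^2-]
Let s = molar solubility. Then [Tl^+] = 2s and [CrO4^2-] = s.
So Ksp = (2s)^2 × s = 4s^3
Solving, s = (7.81 × 10^-13/4)^(1/3) = 5.80 x 10^-5 M

s ≈ 5.80 × 10^-5 M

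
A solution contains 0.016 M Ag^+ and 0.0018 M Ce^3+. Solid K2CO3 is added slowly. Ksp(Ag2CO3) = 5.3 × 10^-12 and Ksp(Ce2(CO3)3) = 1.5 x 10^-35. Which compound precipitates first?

Precipitation of each salt starts when its ion product equals its Ksp.
For Ag2CO3: 5.3 × 10^-12 = (0.016)^2 × [CO3^2-]  ⇒  [CO3^2-] = 2.1 × 10^-8 M.
For Ce2(CO3)3: 1.5 x 10^-35 = (0.0018)^2 × [CO3^2-]^3  ⇒  [CO3^2-] = 1.7 × 10^-10 M.
The salt with the lower threshold [CO3^2-] precipitates first: Ce2(CO3)3.

Ce2(CO3)3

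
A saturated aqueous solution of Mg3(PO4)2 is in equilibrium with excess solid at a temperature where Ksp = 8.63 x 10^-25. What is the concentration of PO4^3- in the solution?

Mg3(PO4)2(s) <=> 3 Mg^2+ + 2 PO4^3-
Ksp = [Mg^2+]^3[PO4^3-]^2
If s mol/L of Mg3(PO4)2 dissolves, [Mg^2+] = 3s and [PO4^3-] = 2s.
So Ksp = (3s)^3 × (2s)^2 = 108s^5
Solving, s = (8.63 x 10^-25/108)^(1/5) = 6.033 × 10^-6 M
[PO4^3-] = 2s = 1.21 x 10^-5 M

1.21 x 10^-5 M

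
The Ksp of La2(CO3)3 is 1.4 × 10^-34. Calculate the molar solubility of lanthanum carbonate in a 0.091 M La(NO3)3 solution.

La2(CO3)3(s) ⇌ 2 La^3+ + 3 CO3^2-
Ksp = [La^3+]^2[CO3^2-]^3
Let s = moles of La2(CO3)3 that dissolve per litre. [La^3+] = 0.091 + 2s ≈ 0.091, [CO3^2-] = 3s (since La^3+ from La(NO3)3 dominates).
Ksp ≈ (0.091)^2 × (3s)^3
s = 8.6 × 10^-12 M
Check: 2s = 1.7 × 10^-11 ≪ 0.091, so the approximation is valid.

s ≈ 8.6 × 10^-12 M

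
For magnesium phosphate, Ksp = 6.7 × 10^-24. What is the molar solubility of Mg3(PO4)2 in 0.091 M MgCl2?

s = 4.7 × 10^-11 M

Mg3(PO4)2(s) ⇌ 3 Mg^2+(aq) + 2 PO4^3-(aq)
Ksp = [Mg^2+]^3[PO4^3-]^2
Let s = moles of Mg3(PO4)2 that dissolve per litre. [Mg^2+] = 0.091 + 3s ≈ 0.091, [PO4^3-] = 2s (since Mg^2+ from MgCl2 dominates).
Ksp ≈ (0.091)^3 × (2s)^2
s = 4.7 × 10^-11 M
Check: 3s = 1.4 x 10^-10 ≪ 0.091, so the approximation is valid.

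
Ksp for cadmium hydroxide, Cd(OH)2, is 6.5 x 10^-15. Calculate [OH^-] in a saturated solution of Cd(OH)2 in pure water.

[OH^-] = 2.4 x 10^-5 M

Cd(OH)2(s) ⇌ Cd^2+(aq) + 2 OH^-(aq)
Ksp = [Cd^2+][OH^-]^2
For each mole of Cd(OH)2 that dissolves: [Cd^2+] = s, [OH^-] = 2s.
Substituting: Ksp = s(2s)^2 = 4s^3
s = (6.5 x 10^-15 / 4)^(1/3) = 1.18 x 10^-5 M
[OH^-] = 2s = 2.4 × 10^-5 M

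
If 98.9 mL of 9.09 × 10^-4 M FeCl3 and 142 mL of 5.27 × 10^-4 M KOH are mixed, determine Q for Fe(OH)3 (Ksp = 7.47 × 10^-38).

Q ≈ 1.12 × 10^-14

Total volume = 98.9 + 142 = 240.9 mL.
[Fe^3+] = 9.09 x 10^-4 × (98.9/240.9) = 3.732 × 10^-4 M
[OH^-] = 5.27 × 10^-4 × (142/240.9) = 3.106 × 10^-4 M
Fe(OH)3(s) ⇌ Fe^3+ + 3 OH^-, so Q = [Fe^3+][OH^-]^3
Q = (3.732 x 10^-4)(3.106 × 10^-4)^3 = 1.12 × 10^-14
Q > Ksp, so Fe(OH)3 will precipitate.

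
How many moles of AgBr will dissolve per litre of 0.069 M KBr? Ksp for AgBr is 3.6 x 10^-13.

AgBr(s) ⇌ Ag^+(aq) + Br^-(aq)
Ksp = [Ag^+][Br^-]
Let s be the molar solubility in this solution. [Ag^+] = s, [Br^-] = 0.069 + s ≈ 0.069 (Ksp is small, so little additional dissolves).
Ksp ≈ s × 0.069
s = 5.2 × 10^-12 M
Check: s = 5.2 x 10^-12 ≪ 0.069, so the approximation is valid.

s = 5.2 × 10^-12 M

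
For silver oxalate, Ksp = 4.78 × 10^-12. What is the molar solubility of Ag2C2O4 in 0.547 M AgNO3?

s = 1.60e-11 M

Ag2C2O4(s) ⇌ 2 Ag^+ + C2O4^2-
Ksp = [Ag^+]^2[C2O4^2-]
Let s = moles of Ag2C2O4 that dissolve per litre. [Ag^+] = 0.547 + 2s ≈ 0.547, [C2O4^2-] = s (since Ag^+ from AgNO3 dominates).
Ksp ≈ (0.547)^2 × s
s = 1.60 × 10^-11 M
Check: 2s = 3.2 × 10^-11 ≪ 0.547, so the approximation is valid.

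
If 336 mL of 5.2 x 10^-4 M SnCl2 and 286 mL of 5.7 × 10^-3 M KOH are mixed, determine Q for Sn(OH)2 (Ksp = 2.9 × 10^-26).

Q ≈ 1.9 x 10^-9

Total volume = 336 + 286 = 622 mL.
[Sn^2+] = 5.2 × 10^-4 × (336/622) = 2.81 × 10^-4 M
[OH^-] = 5.7 × 10^-3 × (286/622) = 2.62 × 10^-3 M
Sn(OH)2(s) <=> Sn^2+(aq) + 2 OH^-(aq), so Q = [Sn^2+][OH^-]^2
Q = (2.81 × 10^-4)(2.62 × 10^-3)^2 = 1.9 × 10^-9
Q > Ksp, so Sn(OH)2 will precipitate.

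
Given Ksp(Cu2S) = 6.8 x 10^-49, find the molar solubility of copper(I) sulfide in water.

Cu2S(s) <=> 2 Cu^+(aq) + S^2-(aq)
Ksp = [Cu^+]^2[S^2-]
With molar solubility s: [Cu^+] = 2s, [S^2-] = s.
Substituting: Ksp = (2s)^2s = 4s^3
s = (6.8 x 10^-49 / 4)^(1/3) = 5.5 × 10^-17 M

s ≈ 5.5 × 10^-17 M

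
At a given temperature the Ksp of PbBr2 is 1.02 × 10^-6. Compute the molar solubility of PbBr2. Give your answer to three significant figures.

PbBr2(s) <=> Pb^2+(aq) + 2 Br^-(aq)
Ksp = [Pb^2+][Br^-]^2
With molar solubility s: [Pb^2+] = s, [Br^-] = 2s.
Ksp = s(2s)^2 = 4s^3
s = (1.02 × 10^-6 / 4)^(1/3) = 6.34 × 10^-3 M

s ≈ 6.34 x 10^-3 M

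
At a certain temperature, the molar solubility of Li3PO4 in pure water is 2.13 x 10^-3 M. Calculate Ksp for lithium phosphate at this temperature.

Li3PO4(s) ⇌ 3 Li^+ + PO4^3-
With molar solubility s: [Li^+] = 3s, [PO4^3-] = s.
Ksp = [Li^+]^3[PO4^3-]
Ksp = (3s)^3s = 27s^4
With s = 2.13 x 10^-3: Ksp = 5.56 x 10^-10

Ksp = 5.56 x 10^-10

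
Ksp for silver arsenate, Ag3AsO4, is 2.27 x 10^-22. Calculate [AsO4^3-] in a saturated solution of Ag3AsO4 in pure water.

[AsO4^3-] = 1.70 x 10^-6 M

Ag3AsO4(s) <=> 3 Ag^+ + AsO4^3-
Ksp = [Ag^+]^3[AsO4^3-]
If s mol/L of Ag3AsO4 dissolves, [Ag^+] = 3s and [AsO4^3-] = s.
So Ksp = (3s)^3 × s = 27s^4
s^4 = 2.27 x 10^-22 / 27, so s = 1.703 × 10^-6 M
[AsO4^3-] = s = 1.70 × 10^-6 M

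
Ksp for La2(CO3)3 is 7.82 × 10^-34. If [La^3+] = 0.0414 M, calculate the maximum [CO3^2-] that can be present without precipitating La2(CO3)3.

[CO3^2-] = 7.70e-11 M

La2(CO3)3(s) ⇌ 2 La^3+ + 3 CO3^2-
Ksp = [La^3+]^2[CO3^2-]^3
Precipitation begins when Q = Ksp. With [La^3+] = 0.0414 M:
7.82 × 10^-34 = (0.0414)^2 × [CO3^2-]^3
[CO3^2-] = (7.82 × 10^-34 / 1.714 x 10^-3)^(1/3) = 7.70 x 10^-11 M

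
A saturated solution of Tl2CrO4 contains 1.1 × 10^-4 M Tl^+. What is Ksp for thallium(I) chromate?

Ksp = 6.7 × 10^-13

Tl2CrO4(s) ⇌ 2 Tl^+(aq) + CrO4^2-(aq)
Stoichiometry gives [CrO4^2-] = (1/2)[Tl^+] = 5.50 × 10^-5 M.
Ksp = [Tl^+]^2[CrO4^2-]
Ksp = (1.1 × 10^-4)^2 × 5.50 × 10^-5 = 6.7 x 10^-13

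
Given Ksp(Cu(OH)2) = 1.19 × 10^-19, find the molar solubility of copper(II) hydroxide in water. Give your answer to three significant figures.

Cu(OH)2(s) ⇌ Cu^2+ + 2 OH^-
Ksp = [Cu^2+][OH^-]^2
With molar solubility s: [Cu^2+] = s, [OH^-] = 2s.
So Ksp = s × (2s)^2 = 4s^3
Solving, s = (1.19 × 10^-19/4)^(1/3) = 3.10 x 10^-7 M

s = 3.10 × 10^-7 M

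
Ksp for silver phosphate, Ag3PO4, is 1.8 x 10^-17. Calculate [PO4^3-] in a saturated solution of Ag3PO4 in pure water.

Ag3PO4(s) <=> 3 Ag^+ + PO4^3-
Ksp = [Ag^+]^3[PO4^3-]
If s mol/L of Ag3PO4 dissolves, [Ag^+] = 3s and [PO4^3-] = s.
Substituting: Ksp = (3s)^3s = 27s^4
Solving, s = (1.8 x 10^-17/27)^(1/4) = 2.86 × 10^-5 M
[PO4^3-] = s = 2.9 × 10^-5 M

[PO4^3-] ≈ 2.9e-5 M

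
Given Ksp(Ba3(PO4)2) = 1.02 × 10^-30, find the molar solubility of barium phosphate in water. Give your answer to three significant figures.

s = 3.94e-7 M

Ba3(PO4)2(s) ⇌ 3 Ba^2+(aq) + 2 PO4^3-(aq)
Ksp = [Ba^2+]^3[PO4^3-]^2
With molar solubility s: [Ba^2+] = 3s, [PO4^3-] = 2s.
Substituting: Ksp = (3s)^3(2s)^2 = 108s^5
s^5 = 1.02 × 10^-30 / 108, so s = 3.94 × 10^-7 M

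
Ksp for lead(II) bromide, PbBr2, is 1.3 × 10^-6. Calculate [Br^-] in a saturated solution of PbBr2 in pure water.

PbBr2(s) <=> Pb^2+ + 2 Br^-
Ksp = [Pb^2+][Br^-]^2
For each mole of PbBr2 that dissolves: [Pb^2+] = s, [Br^-] = 2s.
Ksp = s(2s)^2 = 4s^3
Solving, s = (1.3 × 10^-6/4)^(1/3) = 6.88 × 10^-3 M
[Br^-] = 2s = 1.4 x 10^-2 M

[Br^-] ≈ 1.4 × 10^-2 M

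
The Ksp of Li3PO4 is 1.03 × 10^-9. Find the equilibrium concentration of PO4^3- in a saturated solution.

[PO4^3-] = 2.49 × 10^-3 M

Li3PO4(s) ⇌ 3 Li^+ + PO4^3-
Ksp = [Li^+]^3[PO4^3-]
If s mol/L of Li3PO4 dissolves, [Li^+] = 3s and [PO4^3-] = s.
Substituting: Ksp = (3s)^3s = 27s^4
Solving, s = (1.03 × 10^-9/27)^(1/4) = 2.485 × 10^-3 M
[PO4^3-] = s = 2.49 × 10^-3 M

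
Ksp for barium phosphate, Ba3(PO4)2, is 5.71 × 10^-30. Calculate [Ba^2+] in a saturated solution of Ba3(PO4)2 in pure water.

1.67e-6 M

Ba3(PO4)2(s) ⇌ 3 Ba^2+(aq) + 2 PO4^3-(aq)
Ksp = [Ba^2+]^3[PO4^3-]^2
With molar solubility s: [Ba^2+] = 3s, [PO4^3-] = 2s.
So Ksp = (3s)^3 × (2s)^2 = 108s^5
s^5 = 5.71 × 10^-30 / 108, so s = 5.554 × 10^-7 M
[Ba^2+] = 3s = 1.67 × 10^-6 M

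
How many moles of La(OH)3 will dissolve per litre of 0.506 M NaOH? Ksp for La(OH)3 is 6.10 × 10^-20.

s = 4.71e-19 M

La(OH)3(s) ⇌ La^3+ + 3 OH^-
Ksp = [La^3+][OH^-]^3
Let s = moles of La(OH)3 that dissolve per litre. [La^3+] = s, [OH^-] = 0.506 + 3s ≈ 0.506 (Ksp is small, so little additional dissolves).
Ksp ≈ s × (0.506)^3
s = 4.71 × 10^-19 M
Check: 3s = 1.4 × 10^-18 ≪ 0.506, so the approximation is valid.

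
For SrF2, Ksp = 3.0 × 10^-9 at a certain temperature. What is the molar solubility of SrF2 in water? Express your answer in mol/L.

SrF2(s) ⇌ Sr^2+(aq) + 2 F^-(aq)
Ksp = [Sr^2+][F^-]^2
Let s = molar solubility. Then [Sr^2+] = s and [F^-] = 2s.
Ksp = s(2s)^2 = 4s^3
s^3 = 3.0 × 10^-9 / 4, so s = 9.1 × 10^-4 M

s ≈ 9.1 × 10^-4 M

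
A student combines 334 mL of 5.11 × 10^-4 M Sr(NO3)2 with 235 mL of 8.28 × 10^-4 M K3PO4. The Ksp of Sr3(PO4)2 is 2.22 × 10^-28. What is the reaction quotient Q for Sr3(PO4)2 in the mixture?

Total volume = 334 + 235 = 569 mL.
[Sr^2+] = 5.11 × 10^-4 × (334/569) = 3.000 × 10^-4 M
[PO4^3-] = 8.28 x 10^-4 × (235/569) = 3.420 × 10^-4 M
Sr3(PO4)2(s) <=> 3 Sr^2+ + 2 PO4^3-, so Q = [Sr^2+]^3[PO4^3-]^2
Q = (3.000 × 10^-4)^3(3.420 × 10^-4)^2 = 3.16 × 10^-18
Q > Ksp, so Sr3(PO4)2 will precipitate.

3.16e-18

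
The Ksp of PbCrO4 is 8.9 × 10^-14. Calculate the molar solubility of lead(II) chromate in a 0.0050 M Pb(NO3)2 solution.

PbCrO4(s) ⇌ Pb^2+(aq) + CrO4^2-(aq)
Ksp = [Pb^2+][CrO4^2-]
Let s be the molar solubility in this solution. [Pb^2+] = 0.0050 + s ≈ 0.0050, [CrO4^2-] = s (since Pb^2+ from Pb(NO3)2 dominates).
Ksp ≈ 0.0050 × s
s = 1.8 x 10^-11 M
Check: s = 1.8 × 10^-11 ≪ 0.0050, so the approximation is valid.

s ≈ 1.8e-11 M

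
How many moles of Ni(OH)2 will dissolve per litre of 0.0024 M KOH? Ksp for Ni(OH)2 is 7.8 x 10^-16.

Ni(OH)2(s) ⇌ Ni^2+(aq) + 2 OH^-(aq)
Ksp = [Ni^2+][OH^-]^2
If s mol/L dissolves here, [Ni^2+] = s, [OH^-] = 0.0024 + 2s ≈ 0.0024 (Ksp is small, so little additional dissolves).
Ksp ≈ s × (0.0024)^2
s = 1.4 x 10^-10 M
Check: 2s = 2.7 x 10^-10 ≪ 0.0024, so the approximation is valid.

1.4 × 10^-10 M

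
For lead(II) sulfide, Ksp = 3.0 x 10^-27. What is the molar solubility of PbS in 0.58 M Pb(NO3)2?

PbS(s) ⇌ Pb^2+ + S^2-
Ksp = [Pb^2+][S^2-]
If s mol/L dissolves here, [Pb^2+] = 0.58 + s ≈ 0.58, [S^2-] = s (since Pb^2+ from Pb(NO3)2 dominates).
Ksp ≈ 0.58 × s
s = 5.2 × 10^-27 M
Check: s = 5.2 × 10^-27 ≪ 0.58, so the approximation is valid.

s = 5.2e-27 M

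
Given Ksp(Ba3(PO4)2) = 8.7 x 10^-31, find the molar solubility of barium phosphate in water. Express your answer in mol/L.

Ba3(PO4)2(s) ⇌ 3 Ba^2+(aq) + 2 PO4^3-(aq)
Ksp = [Ba^2+]^3[PO4^3-]^2
For each mole of Ba3(PO4)2 that dissolves: [Ba^2+] = 3s, [PO4^3-] = 2s.
Ksp = (3s)^3(2s)^2 = 108s^5
Solving, s = (8.7 x 10^-31/108)^(1/5) = 3.8 × 10^-7 M

s ≈ 3.8e-7 M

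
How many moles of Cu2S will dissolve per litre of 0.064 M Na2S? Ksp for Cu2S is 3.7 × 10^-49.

s = 1.2 × 10^-24 M

Cu2S(s) ⇌ 2 Cu^+ + S^2-
Ksp = [Cu^+]^2[S^2-]
Let s be the molar solubility in this solution. [Cu^+] = 2s, [S^2-] = 0.064 + s ≈ 0.064 (Ksp is small, so little additional dissolves).
Ksp ≈ (2s)^2 × 0.064
s = 1.2 x 10^-24 M
Check: s = 1.2 × 10^-24 ≪ 0.064, so the approximation is valid.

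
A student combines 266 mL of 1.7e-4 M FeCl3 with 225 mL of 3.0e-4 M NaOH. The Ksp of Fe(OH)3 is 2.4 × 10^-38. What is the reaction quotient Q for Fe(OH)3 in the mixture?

Total volume = 266 + 225 = 491 mL.
[Fe^3+] = 1.7 × 10^-4 × (266/491) = 9.21 × 10^-5 M
[OH^-] = 3.0 × 10^-4 × (225/491) = 1.37 × 10^-4 M
Fe(OH)3(s) ⇌ Fe^3+(aq) + 3 OH^-(aq), so Q = [Fe^3+][OH^-]^3
Q = (9.21 x 10^-5)(1.37 x 10^-4)^3 = 2.4 × 10^-16
Q > Ksp, so Fe(OH)3 will precipitate.

Q ≈ 2.4e-16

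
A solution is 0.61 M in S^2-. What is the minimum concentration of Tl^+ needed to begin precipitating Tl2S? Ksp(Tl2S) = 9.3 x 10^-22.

Tl2S(s) ⇌ 2 Tl^+ + S^2-
Ksp = [Tl^+]^2[S^2-]
Precipitation begins when Q = Ksp. With [S^2-] = 0.61 M:
9.3 x 10^-22 = (0.61) × [Tl^+]^2
[Tl^+] = (9.3 x 10^-22 / 6.1 × 10^-1)^(1/2) = 3.9 × 10^-11 M

3.9 × 10^-11 M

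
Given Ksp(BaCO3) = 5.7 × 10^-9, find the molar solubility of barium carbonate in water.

BaCO3(s) ⇌ Ba^2+(aq) + CO3^2-(aq)
Ksp = [Ba^2+][CO3^2-]
If s mol/L of BaCO3 dissolves, [Ba^2+] = s and [CO3^2-] = s.
Ksp = s × s = s^2
s = √(5.7 × 10^-9) = 7.5 x 10^-5 M

s ≈ 7.5 × 10^-5 M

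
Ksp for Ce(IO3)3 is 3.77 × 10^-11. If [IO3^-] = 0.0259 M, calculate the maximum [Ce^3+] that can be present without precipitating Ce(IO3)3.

2.17e-6 M

Ce(IO3)3(s) <=> Ce^3+ + 3 IO3^-
Ksp = [Ce^3+][IO3^-]^3
Precipitation begins when Q = Ksp. With [IO3^-] = 0.0259 M:
3.77 × 10^-11 = (0.0259)^3 × [Ce^3+]
[Ce^3+] = (3.77 × 10^-11 / 1.737 x 10^-5) = 2.17 x 10^-6 M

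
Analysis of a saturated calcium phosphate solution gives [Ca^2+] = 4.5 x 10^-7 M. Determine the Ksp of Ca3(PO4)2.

Ca3(PO4)2(s) ⇌ 3 Ca^2+ + 2 PO4^3-
Stoichiometry gives [PO4^3-] = (2/3)[Ca^2+] = 3.00 x 10^-7 M.
Ksp = [Ca^2+]^3[PO4^3-]^2
Ksp = (4.5 x 10^-7)^3 × (3.00 × 10^-7)^2 = 8.2 × 10^-33

Ksp ≈ 8.2 × 10^-33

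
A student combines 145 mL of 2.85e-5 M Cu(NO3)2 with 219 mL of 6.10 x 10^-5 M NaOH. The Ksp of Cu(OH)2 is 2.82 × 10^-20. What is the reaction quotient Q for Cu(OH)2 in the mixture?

Total volume = 145 + 219 = 364 mL.
[Cu^2+] = 2.85 × 10^-5 × (145/364) = 1.135 x 10^-5 M
[OH^-] = 6.10 × 10^-5 × (219/364) = 3.670 × 10^-5 M
Cu(OH)2(s) <=> Cu^2+(aq) + 2 OH^-(aq), so Q = [Cu^2+][OH^-]^2
Q = (1.135 × 10^-5)(3.670 × 10^-5)^2 = 1.53 x 10^-14
Q > Ksp, so Cu(OH)2 will precipitate.

Q ≈ 1.53 x 10^-14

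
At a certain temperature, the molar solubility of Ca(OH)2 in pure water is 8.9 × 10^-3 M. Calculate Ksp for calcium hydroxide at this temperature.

Ca(OH)2(s) <=> Ca^2+ + 2 OH^-
With molar solubility s: [Ca^2+] = s, [OH^-] = 2s.
Ksp = [Ca^2+][OH^-]^2
Substituting: Ksp = s(2s)^2 = 4s^3
Ksp = 4 × (8.9 × 10^-3)^3 = 2.8 x 10^-6

Ksp ≈ 2.8 × 10^-6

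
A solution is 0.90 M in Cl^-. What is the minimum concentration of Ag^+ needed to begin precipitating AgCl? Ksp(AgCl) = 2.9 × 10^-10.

3.2e-10 M

AgCl(s) <=> Ag^+ + Cl^-
Ksp = [Ag^+][Cl^-]
Precipitation begins when Q = Ksp. With [Cl^-] = 0.90 M:
2.9 × 10^-10 = (0.90) × [Ag^+]
[Ag^+] = (2.9 × 10^-10 / 9.0 x 10^-1) = 3.2 x 10^-10 M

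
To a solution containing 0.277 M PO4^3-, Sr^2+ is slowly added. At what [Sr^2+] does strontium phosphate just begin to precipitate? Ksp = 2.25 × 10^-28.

Sr3(PO4)2(s) ⇌ 3 Sr^2+ + 2 PO4^3-
Ksp = [Sr^2+]^3[PO4^3-]^2
Precipitation begins when Q = Ksp. With [PO4^3-] = 0.277 M:
2.25 × 10^-28 = (0.277)^2 × [Sr^2+]^3
[Sr^2+] = (2.25 × 10^-28 / 7.673 × 10^-2)^(1/3) = 1.43 × 10^-9 M

[Sr^2+] ≈ 1.43 × 10^-9 M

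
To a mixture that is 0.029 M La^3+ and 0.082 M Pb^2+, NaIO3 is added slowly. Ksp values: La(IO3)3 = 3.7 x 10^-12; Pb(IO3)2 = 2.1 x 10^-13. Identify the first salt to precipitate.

Pb(IO3)2

Each salt begins to precipitate when Q = Ksp, i.e. when [IO3^-] reaches its threshold.
For La(IO3)3: 3.7 x 10^-12 = 0.029 × [IO3^-]^3  ⇒  [IO3^-] = 5.0 × 10^-4 M.
For Pb(IO3)2: 2.1 x 10^-13 = 0.082 × [IO3^-]^2  ⇒  [IO3^-] = 1.6 × 10^-6 M.
The salt with the lower threshold [IO3^-] precipitates first: Pb(IO3)2.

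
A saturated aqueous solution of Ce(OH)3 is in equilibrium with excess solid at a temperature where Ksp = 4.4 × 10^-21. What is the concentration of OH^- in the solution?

[OH^-] ≈ 1.1 x 10^-5 M

Ce(OH)3(s) ⇌ Ce^3+(aq) + 3 OH^-(aq)
Ksp = [Ce^3+][OH^-]^3
If s mol/L of Ce(OH)3 dissolves, [Ce^3+] = s and [OH^-] = 3s.
Ksp = s(3s)^3 = 27s^4
Solving, s = (4.4 × 10^-21/27)^(1/4) = 3.57 × 10^-6 M
[OH^-] = 3s = 1.1 x 10^-5 M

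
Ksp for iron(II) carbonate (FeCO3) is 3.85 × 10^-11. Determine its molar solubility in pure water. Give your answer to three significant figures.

s = 6.20e-6 M

FeCO3(s) <=> Fe^2+ + CO3^2-
Ksp = [Fe^2+][CO3^2-]
If s mol/L of FeCO3 dissolves, [Fe^2+] = s and [CO3^2-] = s.
Ksp = (s)(s) = s^2
s = √(3.85 × 10^-11) = 6.20 x 10^-6 M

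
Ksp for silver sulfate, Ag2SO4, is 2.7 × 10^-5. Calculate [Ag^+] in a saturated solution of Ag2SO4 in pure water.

Ag2SO4(s) ⇌ 2 Ag^+(aq) + SO4^2-(aq)
Ksp = [Ag^+]^2[SO4^2-]
If s mol/L of Ag2SO4 dissolves, [Ag^+] = 2s and [SO4^2-] = s.
So Ksp = (2s)^2 × s = 4s^3
s^3 = 2.7 × 10^-5 / 4, so s = 1.89 × 10^-2 M
[Ag^+] = 2s = 3.8 × 10^-2 M

[Ag^+] ≈ 3.8 × 10^-2 M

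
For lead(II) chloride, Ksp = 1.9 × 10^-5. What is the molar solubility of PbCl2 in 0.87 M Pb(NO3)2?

PbCl2(s) <=> Pb^2+(aq) + 2 Cl^-(aq)
Ksp = [Pb^2+][Cl^-]^2
Let s be the molar solubility in this solution. [Pb^2+] = 0.87 + s ≈ 0.87, [Cl^-] = 2s (Ksp is small, so little additional dissolves).
Ksp ≈ 0.87 × (2s)^2
s = 2.3 × 10^-3 M
Check: s = 2.3 × 10^-3 ≪ 0.87, so the approximation is valid.

s = 2.3 × 10^-3 M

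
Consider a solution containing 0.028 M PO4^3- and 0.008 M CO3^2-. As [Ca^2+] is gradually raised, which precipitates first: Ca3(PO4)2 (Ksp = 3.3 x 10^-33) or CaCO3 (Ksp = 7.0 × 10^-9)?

Each salt begins to precipitate when Q = Ksp, i.e. when [Ca^2+] reaches its threshold.
For Ca3(PO4)2: 3.3 x 10^-33 = (0.028)^2 × [Ca^2+]^3  ⇒  [Ca^2+] = 1.6 x 10^-10 M.
For CaCO3: 7.0 × 10^-9 = 0.008 × [Ca^2+]  ⇒  [Ca^2+] = 8.8 x 10^-7 M.
The salt with the lower threshold [Ca^2+] precipitates first: Ca3(PO4)2.

Ca3(PO4)2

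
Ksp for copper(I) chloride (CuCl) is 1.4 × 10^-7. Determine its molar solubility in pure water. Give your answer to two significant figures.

s = 3.7 × 10^-4 M

CuCl(s) ⇌ Cu^+(aq) + Cl^-(aq)
Ksp = [Cu^+][Cl^-]
Let s = molar solubility. Then [Cu^+] = s and [Cl^-] = s.
Ksp = s × s = s^2
s = (1.4 × 10^-7)^(1/2) = 3.7 × 10^-4 M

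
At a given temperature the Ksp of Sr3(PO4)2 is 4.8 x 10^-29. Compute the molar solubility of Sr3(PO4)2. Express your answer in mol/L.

Sr3(PO4)2(s) ⇌ 3 Sr^2+(aq) + 2 PO4^3-(aq)
Ksp = [Sr^2+]^3[PO4^3-]^2
With molar solubility s: [Sr^2+] = 3s, [PO4^3-] = 2s.
Substituting: Ksp = (3s)^3(2s)^2 = 108s^5
s^5 = 4.8 x 10^-29 / 108, so s = 8.5 × 10^-7 M

8.5 × 10^-7 M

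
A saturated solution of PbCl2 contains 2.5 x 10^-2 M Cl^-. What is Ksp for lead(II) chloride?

PbCl2(s) <=> Pb^2+(aq) + 2 Cl^-(aq)
Stoichiometry gives [Pb^2+] = (1/2)[Cl^-] = 1.25 × 10^-2 M.
Ksp = [Pb^2+][Cl^-]^2
Ksp = 1.25 × 10^-2 × (2.5 × 10^-2)^2 = 7.8 x 10^-6

Ksp ≈ 7.8 x 10^-6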